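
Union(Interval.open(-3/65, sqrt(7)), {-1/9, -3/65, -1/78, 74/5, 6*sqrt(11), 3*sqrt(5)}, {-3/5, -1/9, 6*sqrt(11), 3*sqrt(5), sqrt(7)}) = Union({-3/5, -1/9, 74/5, 6*sqrt(11), 3*sqrt(5)}, Interval(-3/65, sqrt(7)))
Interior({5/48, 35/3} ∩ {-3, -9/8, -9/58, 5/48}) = ∅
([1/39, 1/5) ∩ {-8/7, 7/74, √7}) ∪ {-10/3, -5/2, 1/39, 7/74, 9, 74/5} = {-10/3, -5/2, 1/39, 7/74, 9, 74/5}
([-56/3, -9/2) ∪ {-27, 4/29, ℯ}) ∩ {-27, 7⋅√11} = {-27}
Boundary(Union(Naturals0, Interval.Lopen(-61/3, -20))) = Union(Complement(Naturals0, Interval.open(-61/3, -20)), {-61/3, -20})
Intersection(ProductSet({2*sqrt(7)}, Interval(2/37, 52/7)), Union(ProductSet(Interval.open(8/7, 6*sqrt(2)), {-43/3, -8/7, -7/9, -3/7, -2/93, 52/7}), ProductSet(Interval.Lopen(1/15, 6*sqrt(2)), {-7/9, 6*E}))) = ProductSet({2*sqrt(7)}, {52/7})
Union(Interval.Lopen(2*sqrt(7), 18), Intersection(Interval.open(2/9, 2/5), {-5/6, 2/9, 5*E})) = Interval.Lopen(2*sqrt(7), 18)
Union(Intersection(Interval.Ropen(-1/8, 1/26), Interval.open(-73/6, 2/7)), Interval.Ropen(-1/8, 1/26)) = Interval.Ropen(-1/8, 1/26)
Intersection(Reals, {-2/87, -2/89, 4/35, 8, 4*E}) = {-2/87, -2/89, 4/35, 8, 4*E}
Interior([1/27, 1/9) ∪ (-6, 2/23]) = (-6, 1/9)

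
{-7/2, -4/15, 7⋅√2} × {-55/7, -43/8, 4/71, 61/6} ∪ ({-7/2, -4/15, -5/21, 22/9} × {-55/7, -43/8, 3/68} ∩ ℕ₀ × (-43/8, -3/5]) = {-7/2, -4/15, 7⋅√2} × {-55/7, -43/8, 4/71, 61/6}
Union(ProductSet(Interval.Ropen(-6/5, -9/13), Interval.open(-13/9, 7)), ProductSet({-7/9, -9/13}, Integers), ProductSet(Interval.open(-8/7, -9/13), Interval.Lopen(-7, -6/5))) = Union(ProductSet({-7/9, -9/13}, Integers), ProductSet(Interval.Ropen(-6/5, -9/13), Interval.open(-13/9, 7)), ProductSet(Interval.open(-8/7, -9/13), Interval.Lopen(-7, -6/5)))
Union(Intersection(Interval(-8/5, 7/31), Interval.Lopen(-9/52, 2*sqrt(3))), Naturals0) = Union(Interval.Lopen(-9/52, 7/31), Naturals0)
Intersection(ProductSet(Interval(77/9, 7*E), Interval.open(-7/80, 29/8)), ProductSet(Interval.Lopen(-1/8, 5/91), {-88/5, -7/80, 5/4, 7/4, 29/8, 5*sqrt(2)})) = EmptySet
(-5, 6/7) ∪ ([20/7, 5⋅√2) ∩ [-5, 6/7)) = (-5, 6/7)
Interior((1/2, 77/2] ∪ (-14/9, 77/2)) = (-14/9, 77/2)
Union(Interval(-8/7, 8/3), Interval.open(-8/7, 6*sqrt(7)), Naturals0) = Union(Interval.Ropen(-8/7, 6*sqrt(7)), Naturals0)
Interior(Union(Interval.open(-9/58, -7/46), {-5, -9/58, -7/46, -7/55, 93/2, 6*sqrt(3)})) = Interval.open(-9/58, -7/46)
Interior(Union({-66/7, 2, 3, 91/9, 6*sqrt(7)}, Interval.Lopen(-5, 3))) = Interval.open(-5, 3)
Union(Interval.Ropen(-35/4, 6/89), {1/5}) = Union({1/5}, Interval.Ropen(-35/4, 6/89))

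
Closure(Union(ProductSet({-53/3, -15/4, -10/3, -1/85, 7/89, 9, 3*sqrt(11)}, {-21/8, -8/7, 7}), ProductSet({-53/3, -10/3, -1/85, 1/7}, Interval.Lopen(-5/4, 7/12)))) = Union(ProductSet({-53/3, -10/3, -1/85, 1/7}, Interval(-5/4, 7/12)), ProductSet({-53/3, -15/4, -10/3, -1/85, 7/89, 9, 3*sqrt(11)}, {-21/8, -8/7, 7}))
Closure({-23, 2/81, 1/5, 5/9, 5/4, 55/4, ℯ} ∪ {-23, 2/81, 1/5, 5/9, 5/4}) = {-23, 2/81, 1/5, 5/9, 5/4, 55/4, ℯ}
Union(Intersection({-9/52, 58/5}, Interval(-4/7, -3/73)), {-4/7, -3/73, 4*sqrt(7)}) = {-4/7, -9/52, -3/73, 4*sqrt(7)}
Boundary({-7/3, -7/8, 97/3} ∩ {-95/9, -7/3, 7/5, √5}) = {-7/3}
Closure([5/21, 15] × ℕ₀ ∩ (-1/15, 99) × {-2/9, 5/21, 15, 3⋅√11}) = [5/21, 15] × {15}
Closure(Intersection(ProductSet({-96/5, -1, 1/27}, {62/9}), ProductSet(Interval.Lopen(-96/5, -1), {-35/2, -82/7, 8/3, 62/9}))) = ProductSet({-1}, {62/9})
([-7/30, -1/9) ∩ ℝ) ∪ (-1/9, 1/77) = [-7/30, -1/9) ∪ (-1/9, 1/77)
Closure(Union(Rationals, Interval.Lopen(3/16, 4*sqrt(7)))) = Union(Interval(-oo, oo), Rationals)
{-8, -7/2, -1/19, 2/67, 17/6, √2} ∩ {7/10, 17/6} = {17/6}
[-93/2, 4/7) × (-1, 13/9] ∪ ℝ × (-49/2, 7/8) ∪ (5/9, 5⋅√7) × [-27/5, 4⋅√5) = (ℝ × (-49/2, 7/8)) ∪ ([-93/2, 4/7) × (-1, 13/9]) ∪ ((5/9, 5⋅√7) × [-27/5, 4⋅√5))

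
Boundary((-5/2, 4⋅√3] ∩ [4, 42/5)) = {4, 4⋅√3}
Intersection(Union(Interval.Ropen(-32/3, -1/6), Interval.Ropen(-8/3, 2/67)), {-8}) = {-8}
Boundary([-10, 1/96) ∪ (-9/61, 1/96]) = {-10, 1/96}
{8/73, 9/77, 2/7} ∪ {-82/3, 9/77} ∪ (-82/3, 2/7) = [-82/3, 2/7]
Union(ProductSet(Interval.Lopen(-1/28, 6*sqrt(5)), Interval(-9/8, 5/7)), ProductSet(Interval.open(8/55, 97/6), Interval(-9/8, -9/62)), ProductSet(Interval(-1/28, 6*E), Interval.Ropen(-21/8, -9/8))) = Union(ProductSet(Interval.Lopen(-1/28, 6*sqrt(5)), Interval(-9/8, 5/7)), ProductSet(Interval(-1/28, 6*E), Interval.Ropen(-21/8, -9/8)), ProductSet(Interval.open(8/55, 97/6), Interval(-9/8, -9/62)))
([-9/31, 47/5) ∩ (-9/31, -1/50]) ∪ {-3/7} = {-3/7} ∪ (-9/31, -1/50]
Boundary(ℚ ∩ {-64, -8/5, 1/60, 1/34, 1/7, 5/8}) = {-64, -8/5, 1/60, 1/34, 1/7, 5/8}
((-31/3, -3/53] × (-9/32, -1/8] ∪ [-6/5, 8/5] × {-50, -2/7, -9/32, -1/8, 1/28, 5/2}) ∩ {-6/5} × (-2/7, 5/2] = {-6/5} × ([-9/32, -1/8] ∪ {1/28, 5/2})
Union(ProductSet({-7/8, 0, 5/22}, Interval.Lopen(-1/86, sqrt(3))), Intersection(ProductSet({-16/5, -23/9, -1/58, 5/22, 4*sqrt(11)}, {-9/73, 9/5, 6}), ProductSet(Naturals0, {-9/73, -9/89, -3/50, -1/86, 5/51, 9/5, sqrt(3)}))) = ProductSet({-7/8, 0, 5/22}, Interval.Lopen(-1/86, sqrt(3)))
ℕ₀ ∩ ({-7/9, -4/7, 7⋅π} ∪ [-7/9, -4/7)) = ∅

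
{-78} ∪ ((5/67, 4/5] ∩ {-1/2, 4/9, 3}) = {-78, 4/9}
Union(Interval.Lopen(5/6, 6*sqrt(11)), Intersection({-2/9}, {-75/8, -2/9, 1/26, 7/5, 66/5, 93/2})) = Union({-2/9}, Interval.Lopen(5/6, 6*sqrt(11)))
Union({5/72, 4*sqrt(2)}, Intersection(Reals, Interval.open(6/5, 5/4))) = Union({5/72, 4*sqrt(2)}, Interval.open(6/5, 5/4))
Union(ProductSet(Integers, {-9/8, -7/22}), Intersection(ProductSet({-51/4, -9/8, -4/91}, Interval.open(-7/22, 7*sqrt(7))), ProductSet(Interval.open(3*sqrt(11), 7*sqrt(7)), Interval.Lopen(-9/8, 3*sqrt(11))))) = ProductSet(Integers, {-9/8, -7/22})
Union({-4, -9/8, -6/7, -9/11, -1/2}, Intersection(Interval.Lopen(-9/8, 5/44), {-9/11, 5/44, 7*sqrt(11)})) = {-4, -9/8, -6/7, -9/11, -1/2, 5/44}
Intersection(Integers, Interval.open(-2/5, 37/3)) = Range(0, 13, 1)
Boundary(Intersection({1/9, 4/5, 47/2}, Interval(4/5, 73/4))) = {4/5}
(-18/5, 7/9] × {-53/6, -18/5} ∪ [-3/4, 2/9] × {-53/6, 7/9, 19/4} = ((-18/5, 7/9] × {-53/6, -18/5}) ∪ ([-3/4, 2/9] × {-53/6, 7/9, 19/4})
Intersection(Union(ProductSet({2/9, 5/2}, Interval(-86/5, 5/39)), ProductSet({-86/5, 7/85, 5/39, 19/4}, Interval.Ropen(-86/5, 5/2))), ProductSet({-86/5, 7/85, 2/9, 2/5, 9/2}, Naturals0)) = Union(ProductSet({2/9}, Range(0, 1, 1)), ProductSet({-86/5, 7/85}, Range(0, 3, 1)))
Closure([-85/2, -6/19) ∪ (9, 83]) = [-85/2, -6/19] ∪ [9, 83]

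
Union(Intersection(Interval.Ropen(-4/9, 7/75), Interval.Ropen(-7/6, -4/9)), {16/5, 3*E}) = {16/5, 3*E}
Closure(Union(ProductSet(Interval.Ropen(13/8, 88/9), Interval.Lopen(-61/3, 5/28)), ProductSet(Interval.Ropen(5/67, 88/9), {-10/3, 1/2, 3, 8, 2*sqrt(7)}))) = Union(ProductSet({13/8, 88/9}, Interval(-61/3, 5/28)), ProductSet(Interval(5/67, 88/9), {-10/3, 1/2, 3, 8, 2*sqrt(7)}), ProductSet(Interval(13/8, 88/9), {-61/3, 5/28}), ProductSet(Interval.Ropen(13/8, 88/9), Interval.Lopen(-61/3, 5/28)))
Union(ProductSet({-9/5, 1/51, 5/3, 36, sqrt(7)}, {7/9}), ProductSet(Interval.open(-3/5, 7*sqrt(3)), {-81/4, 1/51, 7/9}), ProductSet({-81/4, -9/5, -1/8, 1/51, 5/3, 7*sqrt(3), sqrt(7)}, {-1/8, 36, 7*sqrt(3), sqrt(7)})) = Union(ProductSet({-9/5, 1/51, 5/3, 36, sqrt(7)}, {7/9}), ProductSet({-81/4, -9/5, -1/8, 1/51, 5/3, 7*sqrt(3), sqrt(7)}, {-1/8, 36, 7*sqrt(3), sqrt(7)}), ProductSet(Interval.open(-3/5, 7*sqrt(3)), {-81/4, 1/51, 7/9}))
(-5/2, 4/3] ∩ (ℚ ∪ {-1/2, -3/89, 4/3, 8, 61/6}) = ℚ ∩ (-5/2, 4/3]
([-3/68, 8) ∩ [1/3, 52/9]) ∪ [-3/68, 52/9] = [-3/68, 52/9]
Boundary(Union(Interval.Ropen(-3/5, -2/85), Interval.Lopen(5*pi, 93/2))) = {-3/5, -2/85, 93/2, 5*pi}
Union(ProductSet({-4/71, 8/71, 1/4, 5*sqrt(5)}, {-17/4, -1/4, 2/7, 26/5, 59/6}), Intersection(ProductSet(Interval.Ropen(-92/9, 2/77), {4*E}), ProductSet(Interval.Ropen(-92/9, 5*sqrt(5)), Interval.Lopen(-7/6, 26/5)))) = ProductSet({-4/71, 8/71, 1/4, 5*sqrt(5)}, {-17/4, -1/4, 2/7, 26/5, 59/6})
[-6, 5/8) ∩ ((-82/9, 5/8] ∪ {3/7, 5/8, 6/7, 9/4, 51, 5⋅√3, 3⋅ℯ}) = [-6, 5/8)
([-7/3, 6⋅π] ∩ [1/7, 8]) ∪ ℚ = ℚ ∪ [1/7, 8]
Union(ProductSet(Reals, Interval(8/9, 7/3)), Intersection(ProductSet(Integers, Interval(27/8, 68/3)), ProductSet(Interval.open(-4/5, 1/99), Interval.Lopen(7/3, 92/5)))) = Union(ProductSet(Range(0, 1, 1), Interval(27/8, 92/5)), ProductSet(Reals, Interval(8/9, 7/3)))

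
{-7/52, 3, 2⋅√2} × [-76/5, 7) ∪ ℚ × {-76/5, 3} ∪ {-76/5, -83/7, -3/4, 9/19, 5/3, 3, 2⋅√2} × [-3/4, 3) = (ℚ × {-76/5, 3}) ∪ ({-7/52, 3, 2⋅√2} × [-76/5, 7)) ∪ ({-76/5, -83/7, -3/4, 9/19, 5/3, 3, 2⋅√2} × [-3/4, 3))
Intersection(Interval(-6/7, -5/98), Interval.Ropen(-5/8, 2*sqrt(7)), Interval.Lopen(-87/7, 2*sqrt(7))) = Interval(-5/8, -5/98)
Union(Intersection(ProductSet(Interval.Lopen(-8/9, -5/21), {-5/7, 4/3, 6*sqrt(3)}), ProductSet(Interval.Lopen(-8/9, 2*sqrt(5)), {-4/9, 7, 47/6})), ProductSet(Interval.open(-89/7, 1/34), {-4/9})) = ProductSet(Interval.open(-89/7, 1/34), {-4/9})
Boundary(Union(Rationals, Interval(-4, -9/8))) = Union(Interval(-oo, -4), Interval(-9/8, oo))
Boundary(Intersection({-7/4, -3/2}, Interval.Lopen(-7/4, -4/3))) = {-3/2}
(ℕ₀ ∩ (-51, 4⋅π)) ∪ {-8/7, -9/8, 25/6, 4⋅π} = {-8/7, -9/8, 25/6, 4⋅π} ∪ {0, 1, …, 12}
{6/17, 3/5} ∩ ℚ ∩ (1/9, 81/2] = {6/17, 3/5}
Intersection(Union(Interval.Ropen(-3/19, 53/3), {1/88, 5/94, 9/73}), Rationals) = Intersection(Interval.Ropen(-3/19, 53/3), Rationals)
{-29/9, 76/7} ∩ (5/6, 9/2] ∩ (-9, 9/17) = ∅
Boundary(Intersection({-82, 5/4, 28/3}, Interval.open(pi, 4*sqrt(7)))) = {28/3}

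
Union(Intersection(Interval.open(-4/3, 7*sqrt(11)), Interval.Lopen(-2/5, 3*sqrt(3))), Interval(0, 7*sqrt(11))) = Interval.Lopen(-2/5, 7*sqrt(11))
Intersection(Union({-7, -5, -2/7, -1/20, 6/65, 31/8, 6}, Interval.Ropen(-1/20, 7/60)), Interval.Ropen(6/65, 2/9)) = Interval.Ropen(6/65, 7/60)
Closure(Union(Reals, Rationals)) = Reals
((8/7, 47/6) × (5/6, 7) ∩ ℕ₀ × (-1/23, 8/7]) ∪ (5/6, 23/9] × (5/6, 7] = ({2, 3, …, 7} × (5/6, 8/7]) ∪ ((5/6, 23/9] × (5/6, 7])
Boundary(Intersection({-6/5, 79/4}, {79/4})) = {79/4}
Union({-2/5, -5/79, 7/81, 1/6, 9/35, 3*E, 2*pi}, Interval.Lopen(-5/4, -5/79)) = Union({7/81, 1/6, 9/35, 3*E, 2*pi}, Interval.Lopen(-5/4, -5/79))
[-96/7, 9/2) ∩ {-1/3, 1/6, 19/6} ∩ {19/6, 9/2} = {19/6}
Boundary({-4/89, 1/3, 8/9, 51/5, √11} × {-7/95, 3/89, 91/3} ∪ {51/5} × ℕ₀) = ({51/5} × ℕ₀) ∪ ({-4/89, 1/3, 8/9, 51/5, √11} × {-7/95, 3/89, 91/3})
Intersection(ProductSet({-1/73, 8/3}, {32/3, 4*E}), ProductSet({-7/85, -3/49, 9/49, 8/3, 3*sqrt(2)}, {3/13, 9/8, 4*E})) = ProductSet({8/3}, {4*E})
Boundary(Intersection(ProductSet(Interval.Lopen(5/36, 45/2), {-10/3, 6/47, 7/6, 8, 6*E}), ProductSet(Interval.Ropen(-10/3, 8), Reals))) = ProductSet(Interval(5/36, 8), {-10/3, 6/47, 7/6, 8, 6*E})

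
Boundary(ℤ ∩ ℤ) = ℤ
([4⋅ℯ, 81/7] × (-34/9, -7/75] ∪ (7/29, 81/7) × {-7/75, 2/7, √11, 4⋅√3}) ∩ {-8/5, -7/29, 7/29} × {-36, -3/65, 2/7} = ∅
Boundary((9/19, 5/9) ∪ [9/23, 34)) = {9/23, 34}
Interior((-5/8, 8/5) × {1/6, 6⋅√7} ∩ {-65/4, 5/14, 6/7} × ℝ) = ∅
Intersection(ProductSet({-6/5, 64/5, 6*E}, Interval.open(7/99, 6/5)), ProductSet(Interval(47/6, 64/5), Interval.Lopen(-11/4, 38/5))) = ProductSet({64/5}, Interval.open(7/99, 6/5))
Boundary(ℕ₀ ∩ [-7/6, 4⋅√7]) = {0, 1, …, 10}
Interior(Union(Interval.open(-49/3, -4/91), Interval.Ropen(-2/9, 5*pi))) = Interval.open(-49/3, 5*pi)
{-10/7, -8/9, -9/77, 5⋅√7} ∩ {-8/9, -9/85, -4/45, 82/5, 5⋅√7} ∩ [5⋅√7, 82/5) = {5⋅√7}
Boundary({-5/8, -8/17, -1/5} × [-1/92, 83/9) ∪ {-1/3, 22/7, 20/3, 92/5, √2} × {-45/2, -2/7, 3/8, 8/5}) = ({-5/8, -8/17, -1/5} × [-1/92, 83/9]) ∪ ({-1/3, 22/7, 20/3, 92/5, √2} × {-45/2, -2/7, 3/8, 8/5})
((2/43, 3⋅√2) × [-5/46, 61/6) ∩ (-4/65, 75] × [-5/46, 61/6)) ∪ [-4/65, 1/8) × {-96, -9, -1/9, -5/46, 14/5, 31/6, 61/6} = ([-4/65, 1/8) × {-96, -9, -1/9, -5/46, 14/5, 31/6, 61/6}) ∪ ((2/43, 3⋅√2) × [-5/46, 61/6))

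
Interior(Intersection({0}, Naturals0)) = EmptySet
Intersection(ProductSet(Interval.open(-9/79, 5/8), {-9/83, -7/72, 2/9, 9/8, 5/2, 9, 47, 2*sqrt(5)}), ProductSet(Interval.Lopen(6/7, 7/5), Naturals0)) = EmptySet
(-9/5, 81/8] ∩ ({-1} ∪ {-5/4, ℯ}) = {-5/4, -1, ℯ}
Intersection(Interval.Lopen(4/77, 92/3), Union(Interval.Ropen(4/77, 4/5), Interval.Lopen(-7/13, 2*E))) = Interval.Lopen(4/77, 2*E)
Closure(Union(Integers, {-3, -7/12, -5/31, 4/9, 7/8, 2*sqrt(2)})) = Union({-7/12, -5/31, 4/9, 7/8, 2*sqrt(2)}, Integers)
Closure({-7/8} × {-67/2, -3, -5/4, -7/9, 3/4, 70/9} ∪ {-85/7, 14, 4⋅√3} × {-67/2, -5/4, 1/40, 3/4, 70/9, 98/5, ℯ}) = ({-7/8} × {-67/2, -3, -5/4, -7/9, 3/4, 70/9}) ∪ ({-85/7, 14, 4⋅√3} × {-67/2, -5/4, 1/40, 3/4, 70/9, 98/5, ℯ})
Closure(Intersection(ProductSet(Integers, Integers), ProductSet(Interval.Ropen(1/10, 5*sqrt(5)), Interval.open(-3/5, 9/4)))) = ProductSet(Range(1, 12, 1), Range(0, 3, 1))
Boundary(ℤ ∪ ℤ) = ℤ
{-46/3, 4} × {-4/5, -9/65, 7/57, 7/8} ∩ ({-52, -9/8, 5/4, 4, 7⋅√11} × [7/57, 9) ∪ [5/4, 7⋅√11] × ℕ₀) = {4} × {7/57, 7/8}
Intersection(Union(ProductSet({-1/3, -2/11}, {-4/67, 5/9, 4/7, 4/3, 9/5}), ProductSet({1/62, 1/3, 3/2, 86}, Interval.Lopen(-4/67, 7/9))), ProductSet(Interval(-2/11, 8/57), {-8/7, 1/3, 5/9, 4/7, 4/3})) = Union(ProductSet({-2/11}, {5/9, 4/7, 4/3}), ProductSet({1/62}, {1/3, 5/9, 4/7}))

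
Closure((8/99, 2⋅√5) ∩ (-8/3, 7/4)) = [8/99, 7/4]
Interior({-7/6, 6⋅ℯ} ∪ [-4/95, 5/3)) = (-4/95, 5/3)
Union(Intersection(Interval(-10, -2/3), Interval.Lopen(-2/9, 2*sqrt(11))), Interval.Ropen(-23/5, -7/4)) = Interval.Ropen(-23/5, -7/4)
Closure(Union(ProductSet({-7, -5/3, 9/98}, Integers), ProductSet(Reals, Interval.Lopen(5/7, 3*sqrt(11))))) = Union(ProductSet({-7, -5/3, 9/98}, Integers), ProductSet(Reals, Interval(5/7, 3*sqrt(11))))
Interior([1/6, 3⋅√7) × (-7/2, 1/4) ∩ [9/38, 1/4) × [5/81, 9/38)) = (9/38, 1/4) × (5/81, 9/38)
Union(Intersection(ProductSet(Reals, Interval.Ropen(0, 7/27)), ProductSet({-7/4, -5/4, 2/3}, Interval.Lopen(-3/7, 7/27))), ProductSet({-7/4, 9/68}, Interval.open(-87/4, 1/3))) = Union(ProductSet({-7/4, 9/68}, Interval.open(-87/4, 1/3)), ProductSet({-7/4, -5/4, 2/3}, Interval.Ropen(0, 7/27)))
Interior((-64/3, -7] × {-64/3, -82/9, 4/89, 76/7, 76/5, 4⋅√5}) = ∅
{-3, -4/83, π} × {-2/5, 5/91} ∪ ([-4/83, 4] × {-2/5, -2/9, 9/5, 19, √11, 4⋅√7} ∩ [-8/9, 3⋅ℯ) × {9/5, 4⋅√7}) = ({-3, -4/83, π} × {-2/5, 5/91}) ∪ ([-4/83, 4] × {9/5, 4⋅√7})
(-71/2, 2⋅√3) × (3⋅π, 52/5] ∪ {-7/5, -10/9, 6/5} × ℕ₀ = ({-7/5, -10/9, 6/5} × ℕ₀) ∪ ((-71/2, 2⋅√3) × (3⋅π, 52/5])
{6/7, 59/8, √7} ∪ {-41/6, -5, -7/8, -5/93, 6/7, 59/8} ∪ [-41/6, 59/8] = [-41/6, 59/8]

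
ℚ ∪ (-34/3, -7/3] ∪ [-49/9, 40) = ℚ ∪ [-34/3, 40]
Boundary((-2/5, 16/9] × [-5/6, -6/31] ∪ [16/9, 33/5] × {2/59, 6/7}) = ({-2/5, 16/9} × [-5/6, -6/31]) ∪ ([-2/5, 16/9] × {-5/6, -6/31}) ∪ ([16/9, 33/5] × {2/59, 6/7})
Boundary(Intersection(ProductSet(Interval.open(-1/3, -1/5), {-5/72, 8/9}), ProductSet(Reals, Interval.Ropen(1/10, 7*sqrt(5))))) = ProductSet(Interval(-1/3, -1/5), {8/9})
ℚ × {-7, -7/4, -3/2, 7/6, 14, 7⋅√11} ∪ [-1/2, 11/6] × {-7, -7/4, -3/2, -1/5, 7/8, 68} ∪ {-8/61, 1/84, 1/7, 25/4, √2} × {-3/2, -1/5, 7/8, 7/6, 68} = ([-1/2, 11/6] × {-7, -7/4, -3/2, -1/5, 7/8, 68}) ∪ (ℚ × {-7, -7/4, -3/2, 7/6, 14, 7⋅√11}) ∪ ({-8/61, 1/84, 1/7, 25/4, √2} × {-3/2, -1/5, 7/8, 7/6, 68})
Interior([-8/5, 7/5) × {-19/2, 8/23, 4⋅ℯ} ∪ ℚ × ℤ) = ∅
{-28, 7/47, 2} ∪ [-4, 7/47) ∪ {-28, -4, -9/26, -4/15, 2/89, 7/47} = {-28, 2} ∪ [-4, 7/47]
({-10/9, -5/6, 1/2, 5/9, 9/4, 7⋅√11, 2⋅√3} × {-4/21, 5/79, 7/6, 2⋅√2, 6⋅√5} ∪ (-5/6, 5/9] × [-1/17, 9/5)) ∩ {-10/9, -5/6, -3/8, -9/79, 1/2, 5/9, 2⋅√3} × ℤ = {-3/8, -9/79, 1/2, 5/9} × {0, 1}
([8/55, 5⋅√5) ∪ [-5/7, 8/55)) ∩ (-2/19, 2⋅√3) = (-2/19, 2⋅√3)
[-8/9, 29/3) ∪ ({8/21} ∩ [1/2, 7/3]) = [-8/9, 29/3)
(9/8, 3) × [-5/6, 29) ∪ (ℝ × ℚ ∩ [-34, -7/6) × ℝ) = ([-34, -7/6) × ℚ) ∪ ((9/8, 3) × [-5/6, 29))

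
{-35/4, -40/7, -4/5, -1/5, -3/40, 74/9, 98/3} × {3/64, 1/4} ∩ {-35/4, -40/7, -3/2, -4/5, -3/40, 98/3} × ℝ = {-35/4, -40/7, -4/5, -3/40, 98/3} × {3/64, 1/4}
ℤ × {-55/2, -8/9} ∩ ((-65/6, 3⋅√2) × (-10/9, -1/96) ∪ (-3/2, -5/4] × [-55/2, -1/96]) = {-10, -9, …, 4} × {-8/9}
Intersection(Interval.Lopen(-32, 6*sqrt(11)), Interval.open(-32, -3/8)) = Interval.open(-32, -3/8)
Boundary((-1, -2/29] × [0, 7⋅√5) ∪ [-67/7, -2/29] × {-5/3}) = ([-67/7, -2/29] × {-5/3}) ∪ ({-1, -2/29} × [0, 7⋅√5]) ∪ ([-1, -2/29] × {0, 7⋅√5})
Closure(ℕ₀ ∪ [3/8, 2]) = ℕ₀ ∪ [3/8, 2] ∪ (ℕ₀ \ (3/8, 2))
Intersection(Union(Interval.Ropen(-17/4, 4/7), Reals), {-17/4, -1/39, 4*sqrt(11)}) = {-17/4, -1/39, 4*sqrt(11)}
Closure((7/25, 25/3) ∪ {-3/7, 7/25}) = {-3/7} ∪ [7/25, 25/3]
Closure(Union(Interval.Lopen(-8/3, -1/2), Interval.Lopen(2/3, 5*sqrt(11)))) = Union(Interval(-8/3, -1/2), Interval(2/3, 5*sqrt(11)))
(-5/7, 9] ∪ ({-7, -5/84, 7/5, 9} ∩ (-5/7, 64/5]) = (-5/7, 9]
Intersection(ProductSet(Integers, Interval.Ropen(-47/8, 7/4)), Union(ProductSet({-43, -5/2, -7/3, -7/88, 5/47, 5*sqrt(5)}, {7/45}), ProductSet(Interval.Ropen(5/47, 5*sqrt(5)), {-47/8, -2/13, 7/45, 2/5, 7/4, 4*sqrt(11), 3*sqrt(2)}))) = Union(ProductSet({-43}, {7/45}), ProductSet(Range(1, 12, 1), {-47/8, -2/13, 7/45, 2/5}))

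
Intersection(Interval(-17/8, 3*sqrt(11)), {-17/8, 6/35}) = {-17/8, 6/35}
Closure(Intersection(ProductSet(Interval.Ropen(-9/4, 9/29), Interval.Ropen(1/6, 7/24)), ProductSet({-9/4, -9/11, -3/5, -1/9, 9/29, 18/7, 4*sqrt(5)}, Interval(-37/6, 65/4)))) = ProductSet({-9/4, -9/11, -3/5, -1/9}, Interval(1/6, 7/24))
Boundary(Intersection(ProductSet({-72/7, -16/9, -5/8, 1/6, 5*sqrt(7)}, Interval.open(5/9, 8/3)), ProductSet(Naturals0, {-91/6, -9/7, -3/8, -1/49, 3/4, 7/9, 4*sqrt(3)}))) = EmptySet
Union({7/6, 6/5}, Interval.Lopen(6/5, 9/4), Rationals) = Union(Interval(6/5, 9/4), Rationals)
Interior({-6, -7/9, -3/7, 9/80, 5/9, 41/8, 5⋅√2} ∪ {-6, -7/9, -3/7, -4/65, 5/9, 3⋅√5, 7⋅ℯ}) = ∅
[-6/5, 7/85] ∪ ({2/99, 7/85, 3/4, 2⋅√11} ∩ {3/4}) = [-6/5, 7/85] ∪ {3/4}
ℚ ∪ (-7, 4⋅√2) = ℚ ∪ [-7, 4⋅√2)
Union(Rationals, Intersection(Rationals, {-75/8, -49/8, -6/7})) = Rationals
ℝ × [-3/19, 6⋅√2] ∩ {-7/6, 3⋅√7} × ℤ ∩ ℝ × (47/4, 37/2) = ∅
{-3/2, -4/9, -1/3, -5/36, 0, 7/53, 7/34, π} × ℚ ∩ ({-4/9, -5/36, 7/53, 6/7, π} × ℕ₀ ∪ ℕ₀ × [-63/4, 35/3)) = ({-4/9, -5/36, 7/53, π} × ℕ₀) ∪ ({0} × (ℚ ∩ [-63/4, 35/3)))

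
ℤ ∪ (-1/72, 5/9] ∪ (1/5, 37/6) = ℤ ∪ (-1/72, 37/6)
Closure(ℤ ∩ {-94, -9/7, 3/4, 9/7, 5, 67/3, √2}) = {-94, 5}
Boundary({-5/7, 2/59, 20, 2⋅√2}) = {-5/7, 2/59, 20, 2⋅√2}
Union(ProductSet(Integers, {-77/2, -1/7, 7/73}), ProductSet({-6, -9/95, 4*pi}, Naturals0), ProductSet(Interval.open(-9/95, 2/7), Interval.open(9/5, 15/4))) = Union(ProductSet({-6, -9/95, 4*pi}, Naturals0), ProductSet(Integers, {-77/2, -1/7, 7/73}), ProductSet(Interval.open(-9/95, 2/7), Interval.open(9/5, 15/4)))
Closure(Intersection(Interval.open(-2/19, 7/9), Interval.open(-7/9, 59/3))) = Interval(-2/19, 7/9)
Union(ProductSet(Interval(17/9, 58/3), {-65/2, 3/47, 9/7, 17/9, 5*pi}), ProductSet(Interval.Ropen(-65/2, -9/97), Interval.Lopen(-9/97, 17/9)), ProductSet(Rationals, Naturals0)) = Union(ProductSet(Interval.Ropen(-65/2, -9/97), Interval.Lopen(-9/97, 17/9)), ProductSet(Interval(17/9, 58/3), {-65/2, 3/47, 9/7, 17/9, 5*pi}), ProductSet(Rationals, Naturals0))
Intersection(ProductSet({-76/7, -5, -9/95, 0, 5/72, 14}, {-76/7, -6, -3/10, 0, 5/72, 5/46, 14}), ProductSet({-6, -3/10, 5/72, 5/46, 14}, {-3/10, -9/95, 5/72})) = ProductSet({5/72, 14}, {-3/10, 5/72})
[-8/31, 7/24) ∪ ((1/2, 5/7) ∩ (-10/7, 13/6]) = [-8/31, 7/24) ∪ (1/2, 5/7)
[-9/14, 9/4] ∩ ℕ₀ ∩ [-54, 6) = {0, 1, 2}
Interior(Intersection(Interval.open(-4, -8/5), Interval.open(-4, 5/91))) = Interval.open(-4, -8/5)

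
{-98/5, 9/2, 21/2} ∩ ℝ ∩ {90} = ∅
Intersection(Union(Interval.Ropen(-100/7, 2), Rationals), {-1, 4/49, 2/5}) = {-1, 4/49, 2/5}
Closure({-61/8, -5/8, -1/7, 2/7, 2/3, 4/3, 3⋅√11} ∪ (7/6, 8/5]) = {-61/8, -5/8, -1/7, 2/7, 2/3, 3⋅√11} ∪ [7/6, 8/5]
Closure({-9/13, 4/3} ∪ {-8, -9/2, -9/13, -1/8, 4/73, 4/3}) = {-8, -9/2, -9/13, -1/8, 4/73, 4/3}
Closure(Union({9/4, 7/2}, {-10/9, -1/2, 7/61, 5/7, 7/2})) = {-10/9, -1/2, 7/61, 5/7, 9/4, 7/2}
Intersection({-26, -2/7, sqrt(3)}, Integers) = {-26}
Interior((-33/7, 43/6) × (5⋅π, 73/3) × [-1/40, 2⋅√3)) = (-33/7, 43/6) × (5⋅π, 73/3) × (-1/40, 2⋅√3)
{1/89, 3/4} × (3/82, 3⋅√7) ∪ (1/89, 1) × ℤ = ((1/89, 1) × ℤ) ∪ ({1/89, 3/4} × (3/82, 3⋅√7))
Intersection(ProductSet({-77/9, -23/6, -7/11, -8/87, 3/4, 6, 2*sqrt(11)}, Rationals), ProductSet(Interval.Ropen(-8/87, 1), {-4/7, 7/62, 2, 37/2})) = ProductSet({-8/87, 3/4}, {-4/7, 7/62, 2, 37/2})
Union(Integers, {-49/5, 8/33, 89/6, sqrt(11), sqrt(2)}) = Union({-49/5, 8/33, 89/6, sqrt(11), sqrt(2)}, Integers)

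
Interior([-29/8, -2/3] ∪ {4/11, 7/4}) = (-29/8, -2/3)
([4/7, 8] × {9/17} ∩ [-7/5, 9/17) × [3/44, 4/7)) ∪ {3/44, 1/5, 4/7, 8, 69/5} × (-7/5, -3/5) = {3/44, 1/5, 4/7, 8, 69/5} × (-7/5, -3/5)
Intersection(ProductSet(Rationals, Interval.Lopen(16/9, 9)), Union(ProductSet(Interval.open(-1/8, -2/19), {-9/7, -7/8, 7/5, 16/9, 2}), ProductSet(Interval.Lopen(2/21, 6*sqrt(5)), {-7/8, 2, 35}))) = ProductSet(Union(Intersection(Interval.open(-1/8, -2/19), Rationals), Intersection(Interval.Lopen(2/21, 6*sqrt(5)), Rationals)), {2})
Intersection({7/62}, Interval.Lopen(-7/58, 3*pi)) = {7/62}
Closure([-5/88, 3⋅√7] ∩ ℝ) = [-5/88, 3⋅√7]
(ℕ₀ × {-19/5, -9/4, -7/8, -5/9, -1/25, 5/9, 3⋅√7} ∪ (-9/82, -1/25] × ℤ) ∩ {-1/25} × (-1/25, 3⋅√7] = {-1/25} × {0, 1, …, 7}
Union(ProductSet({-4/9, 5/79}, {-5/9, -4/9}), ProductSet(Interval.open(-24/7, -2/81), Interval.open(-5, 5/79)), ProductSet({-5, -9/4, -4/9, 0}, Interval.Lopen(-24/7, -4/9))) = Union(ProductSet({-4/9, 5/79}, {-5/9, -4/9}), ProductSet({-5, -9/4, -4/9, 0}, Interval.Lopen(-24/7, -4/9)), ProductSet(Interval.open(-24/7, -2/81), Interval.open(-5, 5/79)))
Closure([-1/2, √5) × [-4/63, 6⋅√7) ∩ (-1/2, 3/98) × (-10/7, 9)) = ({-1/2, 3/98} × [-4/63, 9]) ∪ ([-1/2, 3/98] × {-4/63, 9}) ∪ ((-1/2, 3/98) × [-4/63, 9))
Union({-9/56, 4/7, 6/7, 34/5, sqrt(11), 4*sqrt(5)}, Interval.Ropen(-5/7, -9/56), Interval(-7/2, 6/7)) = Union({34/5, sqrt(11), 4*sqrt(5)}, Interval(-7/2, 6/7))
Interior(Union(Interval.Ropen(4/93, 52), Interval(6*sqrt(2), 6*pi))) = Interval.open(4/93, 52)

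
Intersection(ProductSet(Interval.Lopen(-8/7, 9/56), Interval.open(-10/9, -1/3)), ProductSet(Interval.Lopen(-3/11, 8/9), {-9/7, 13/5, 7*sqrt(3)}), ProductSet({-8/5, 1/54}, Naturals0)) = EmptySet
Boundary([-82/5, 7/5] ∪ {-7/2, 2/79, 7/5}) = {-82/5, 7/5}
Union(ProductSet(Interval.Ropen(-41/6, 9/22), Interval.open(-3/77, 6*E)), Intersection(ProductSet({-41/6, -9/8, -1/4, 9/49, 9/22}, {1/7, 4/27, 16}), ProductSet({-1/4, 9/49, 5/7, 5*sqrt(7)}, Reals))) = ProductSet(Interval.Ropen(-41/6, 9/22), Interval.open(-3/77, 6*E))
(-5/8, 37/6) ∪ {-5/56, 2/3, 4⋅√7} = (-5/8, 37/6) ∪ {4⋅√7}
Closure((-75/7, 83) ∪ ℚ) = ℚ ∪ (-∞, ∞)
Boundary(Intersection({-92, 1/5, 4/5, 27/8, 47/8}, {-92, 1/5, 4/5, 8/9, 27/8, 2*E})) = {-92, 1/5, 4/5, 27/8}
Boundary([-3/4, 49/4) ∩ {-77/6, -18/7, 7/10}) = {7/10}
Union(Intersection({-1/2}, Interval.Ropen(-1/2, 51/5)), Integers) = Union({-1/2}, Integers)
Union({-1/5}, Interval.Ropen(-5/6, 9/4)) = Interval.Ropen(-5/6, 9/4)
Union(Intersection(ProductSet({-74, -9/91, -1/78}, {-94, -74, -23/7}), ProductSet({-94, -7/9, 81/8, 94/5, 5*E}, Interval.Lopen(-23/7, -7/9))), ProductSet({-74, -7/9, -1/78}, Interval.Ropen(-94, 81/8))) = ProductSet({-74, -7/9, -1/78}, Interval.Ropen(-94, 81/8))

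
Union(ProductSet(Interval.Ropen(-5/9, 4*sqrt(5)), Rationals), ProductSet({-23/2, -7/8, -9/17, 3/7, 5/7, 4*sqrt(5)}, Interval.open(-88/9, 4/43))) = Union(ProductSet({-23/2, -7/8, -9/17, 3/7, 5/7, 4*sqrt(5)}, Interval.open(-88/9, 4/43)), ProductSet(Interval.Ropen(-5/9, 4*sqrt(5)), Rationals))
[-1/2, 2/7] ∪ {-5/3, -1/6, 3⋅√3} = {-5/3, 3⋅√3} ∪ [-1/2, 2/7]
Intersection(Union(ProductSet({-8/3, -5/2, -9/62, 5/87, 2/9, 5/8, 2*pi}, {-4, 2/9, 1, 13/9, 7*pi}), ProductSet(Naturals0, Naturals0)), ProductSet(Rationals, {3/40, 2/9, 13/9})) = ProductSet({-8/3, -5/2, -9/62, 5/87, 2/9, 5/8}, {2/9, 13/9})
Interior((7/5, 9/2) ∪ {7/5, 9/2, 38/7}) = (7/5, 9/2)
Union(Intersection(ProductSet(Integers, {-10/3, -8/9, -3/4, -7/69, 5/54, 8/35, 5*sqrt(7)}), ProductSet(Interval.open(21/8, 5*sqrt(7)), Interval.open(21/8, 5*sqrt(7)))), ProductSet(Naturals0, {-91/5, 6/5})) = ProductSet(Naturals0, {-91/5, 6/5})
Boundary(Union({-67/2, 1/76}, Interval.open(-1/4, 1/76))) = {-67/2, -1/4, 1/76}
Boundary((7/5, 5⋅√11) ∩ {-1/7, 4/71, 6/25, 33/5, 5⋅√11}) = {33/5}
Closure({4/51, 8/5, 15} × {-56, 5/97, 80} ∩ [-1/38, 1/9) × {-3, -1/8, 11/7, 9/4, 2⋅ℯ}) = ∅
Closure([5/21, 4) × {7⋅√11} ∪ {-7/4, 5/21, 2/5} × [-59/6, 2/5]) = ({-7/4, 5/21, 2/5} × [-59/6, 2/5]) ∪ ([5/21, 4] × {7⋅√11})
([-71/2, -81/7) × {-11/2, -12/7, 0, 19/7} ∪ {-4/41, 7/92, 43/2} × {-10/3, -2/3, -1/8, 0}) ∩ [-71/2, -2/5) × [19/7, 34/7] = [-71/2, -81/7) × {19/7}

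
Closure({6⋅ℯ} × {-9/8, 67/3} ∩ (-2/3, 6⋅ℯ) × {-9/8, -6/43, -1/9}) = ∅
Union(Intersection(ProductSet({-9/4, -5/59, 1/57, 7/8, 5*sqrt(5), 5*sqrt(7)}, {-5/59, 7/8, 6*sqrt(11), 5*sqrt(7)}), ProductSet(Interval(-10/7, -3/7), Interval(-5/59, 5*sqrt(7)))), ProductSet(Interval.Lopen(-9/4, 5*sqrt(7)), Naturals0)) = ProductSet(Interval.Lopen(-9/4, 5*sqrt(7)), Naturals0)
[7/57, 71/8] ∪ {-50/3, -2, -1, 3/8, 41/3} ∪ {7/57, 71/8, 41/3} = {-50/3, -2, -1, 41/3} ∪ [7/57, 71/8]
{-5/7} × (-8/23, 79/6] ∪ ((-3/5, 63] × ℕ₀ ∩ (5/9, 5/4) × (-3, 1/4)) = ({-5/7} × (-8/23, 79/6]) ∪ ((5/9, 5/4) × {0})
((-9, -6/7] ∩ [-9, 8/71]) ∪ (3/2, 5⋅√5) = (-9, -6/7] ∪ (3/2, 5⋅√5)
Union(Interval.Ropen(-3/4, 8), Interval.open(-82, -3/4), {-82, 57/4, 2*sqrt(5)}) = Union({57/4}, Interval.Ropen(-82, 8))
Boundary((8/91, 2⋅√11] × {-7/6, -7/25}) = [8/91, 2⋅√11] × {-7/6, -7/25}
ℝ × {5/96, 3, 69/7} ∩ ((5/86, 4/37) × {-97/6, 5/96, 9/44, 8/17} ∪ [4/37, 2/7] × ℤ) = ((5/86, 4/37) × {5/96}) ∪ ([4/37, 2/7] × {3})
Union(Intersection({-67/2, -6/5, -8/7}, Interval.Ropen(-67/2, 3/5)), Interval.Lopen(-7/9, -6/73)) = Union({-67/2, -6/5, -8/7}, Interval.Lopen(-7/9, -6/73))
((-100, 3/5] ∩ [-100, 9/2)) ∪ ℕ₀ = (-100, 3/5] ∪ ℕ₀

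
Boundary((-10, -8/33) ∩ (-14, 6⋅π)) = {-10, -8/33}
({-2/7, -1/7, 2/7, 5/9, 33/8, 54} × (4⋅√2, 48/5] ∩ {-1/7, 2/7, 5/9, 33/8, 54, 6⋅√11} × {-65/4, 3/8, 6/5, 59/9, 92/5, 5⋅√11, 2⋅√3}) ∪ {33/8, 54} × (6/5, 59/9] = ({33/8, 54} × (6/5, 59/9]) ∪ ({-1/7, 2/7, 5/9, 33/8, 54} × {59/9})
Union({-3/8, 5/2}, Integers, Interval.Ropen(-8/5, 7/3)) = Union({5/2}, Integers, Interval.Ropen(-8/5, 7/3))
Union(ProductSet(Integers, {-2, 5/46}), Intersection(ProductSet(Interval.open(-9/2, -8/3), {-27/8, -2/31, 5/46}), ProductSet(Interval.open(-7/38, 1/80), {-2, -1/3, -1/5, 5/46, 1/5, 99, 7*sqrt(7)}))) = ProductSet(Integers, {-2, 5/46})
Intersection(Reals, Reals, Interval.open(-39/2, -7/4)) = Interval.open(-39/2, -7/4)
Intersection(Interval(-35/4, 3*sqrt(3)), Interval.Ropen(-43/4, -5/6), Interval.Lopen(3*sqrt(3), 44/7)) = EmptySet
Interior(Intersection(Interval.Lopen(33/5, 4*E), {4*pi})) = EmptySet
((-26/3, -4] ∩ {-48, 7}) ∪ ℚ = ℚ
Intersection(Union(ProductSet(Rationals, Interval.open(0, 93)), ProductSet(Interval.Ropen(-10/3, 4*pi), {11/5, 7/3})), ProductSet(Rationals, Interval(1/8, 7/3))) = ProductSet(Rationals, Interval(1/8, 7/3))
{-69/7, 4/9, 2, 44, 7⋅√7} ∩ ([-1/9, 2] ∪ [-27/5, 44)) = {4/9, 2, 7⋅√7}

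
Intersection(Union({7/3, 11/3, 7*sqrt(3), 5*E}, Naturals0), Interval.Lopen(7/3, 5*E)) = Union({11/3, 7*sqrt(3), 5*E}, Range(3, 14, 1))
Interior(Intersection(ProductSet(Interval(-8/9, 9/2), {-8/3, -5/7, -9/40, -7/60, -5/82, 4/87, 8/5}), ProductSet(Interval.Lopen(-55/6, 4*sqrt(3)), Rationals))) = EmptySet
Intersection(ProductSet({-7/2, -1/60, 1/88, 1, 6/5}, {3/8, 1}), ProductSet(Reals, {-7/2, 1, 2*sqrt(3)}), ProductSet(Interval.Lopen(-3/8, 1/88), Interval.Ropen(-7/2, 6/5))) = ProductSet({-1/60, 1/88}, {1})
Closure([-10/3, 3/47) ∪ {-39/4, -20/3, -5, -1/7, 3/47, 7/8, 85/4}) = {-39/4, -20/3, -5, 7/8, 85/4} ∪ [-10/3, 3/47]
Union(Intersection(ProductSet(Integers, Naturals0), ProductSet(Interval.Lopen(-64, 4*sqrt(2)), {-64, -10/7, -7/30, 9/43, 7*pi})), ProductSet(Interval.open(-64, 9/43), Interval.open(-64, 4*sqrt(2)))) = ProductSet(Interval.open(-64, 9/43), Interval.open(-64, 4*sqrt(2)))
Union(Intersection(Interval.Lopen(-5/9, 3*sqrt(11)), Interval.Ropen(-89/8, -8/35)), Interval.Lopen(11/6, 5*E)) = Union(Interval.open(-5/9, -8/35), Interval.Lopen(11/6, 5*E))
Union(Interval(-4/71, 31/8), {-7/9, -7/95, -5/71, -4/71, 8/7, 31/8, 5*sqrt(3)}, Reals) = Interval(-oo, oo)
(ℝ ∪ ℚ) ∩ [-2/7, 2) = [-2/7, 2)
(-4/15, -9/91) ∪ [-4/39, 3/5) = (-4/15, 3/5)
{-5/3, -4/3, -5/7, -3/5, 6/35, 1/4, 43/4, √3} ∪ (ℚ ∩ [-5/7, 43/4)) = {-5/3, -4/3, 43/4, √3} ∪ (ℚ ∩ [-5/7, 43/4))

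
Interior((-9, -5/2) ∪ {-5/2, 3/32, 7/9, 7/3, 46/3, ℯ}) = (-9, -5/2)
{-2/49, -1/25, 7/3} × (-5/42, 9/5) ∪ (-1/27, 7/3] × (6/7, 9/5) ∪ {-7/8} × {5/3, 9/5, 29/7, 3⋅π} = ({-7/8} × {5/3, 9/5, 29/7, 3⋅π}) ∪ ({-2/49, -1/25, 7/3} × (-5/42, 9/5)) ∪ ((-1/27, 7/3] × (6/7, 9/5))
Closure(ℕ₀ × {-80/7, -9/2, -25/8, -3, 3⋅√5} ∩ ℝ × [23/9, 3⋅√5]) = ℕ₀ × {3⋅√5}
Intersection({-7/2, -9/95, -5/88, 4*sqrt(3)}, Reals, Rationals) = {-7/2, -9/95, -5/88}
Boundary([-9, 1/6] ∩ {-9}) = {-9}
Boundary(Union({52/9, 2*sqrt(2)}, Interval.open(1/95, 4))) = {1/95, 4, 52/9}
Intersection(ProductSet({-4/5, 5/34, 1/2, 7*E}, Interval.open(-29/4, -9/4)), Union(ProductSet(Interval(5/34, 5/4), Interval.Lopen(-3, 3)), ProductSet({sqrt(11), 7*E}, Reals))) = Union(ProductSet({7*E}, Interval.open(-29/4, -9/4)), ProductSet({5/34, 1/2}, Interval.open(-3, -9/4)))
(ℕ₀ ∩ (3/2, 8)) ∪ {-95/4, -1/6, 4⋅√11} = {-95/4, -1/6, 4⋅√11} ∪ {2, 3, …, 7}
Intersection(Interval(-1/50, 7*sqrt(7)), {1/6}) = {1/6}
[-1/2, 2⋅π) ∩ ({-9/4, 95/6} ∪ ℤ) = {0, 1, …, 6}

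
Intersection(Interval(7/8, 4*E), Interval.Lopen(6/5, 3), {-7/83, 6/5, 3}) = {3}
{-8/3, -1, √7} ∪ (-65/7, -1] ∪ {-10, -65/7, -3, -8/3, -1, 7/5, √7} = {-10, 7/5, √7} ∪ [-65/7, -1]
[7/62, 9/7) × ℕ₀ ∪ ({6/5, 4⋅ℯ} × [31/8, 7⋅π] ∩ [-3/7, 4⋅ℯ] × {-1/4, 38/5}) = ([7/62, 9/7) × ℕ₀) ∪ ({6/5, 4⋅ℯ} × {38/5})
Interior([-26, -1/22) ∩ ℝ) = (-26, -1/22)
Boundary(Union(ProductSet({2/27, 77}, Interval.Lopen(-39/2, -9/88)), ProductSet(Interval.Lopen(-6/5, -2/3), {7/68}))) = Union(ProductSet({2/27, 77}, Interval(-39/2, -9/88)), ProductSet(Interval(-6/5, -2/3), {7/68}))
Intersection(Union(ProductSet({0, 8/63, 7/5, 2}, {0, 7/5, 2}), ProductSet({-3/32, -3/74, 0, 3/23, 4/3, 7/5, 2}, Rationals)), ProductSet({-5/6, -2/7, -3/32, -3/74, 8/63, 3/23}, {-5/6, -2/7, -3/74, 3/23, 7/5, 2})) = Union(ProductSet({8/63}, {7/5, 2}), ProductSet({-3/32, -3/74, 3/23}, {-5/6, -2/7, -3/74, 3/23, 7/5, 2}))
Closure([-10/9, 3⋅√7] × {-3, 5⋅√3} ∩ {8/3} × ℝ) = {8/3} × {-3, 5⋅√3}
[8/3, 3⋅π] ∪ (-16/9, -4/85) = (-16/9, -4/85) ∪ [8/3, 3⋅π]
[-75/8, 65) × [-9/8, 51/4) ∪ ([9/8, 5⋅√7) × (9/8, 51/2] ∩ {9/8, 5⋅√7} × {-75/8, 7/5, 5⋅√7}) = ({9/8} × {7/5, 5⋅√7}) ∪ ([-75/8, 65) × [-9/8, 51/4))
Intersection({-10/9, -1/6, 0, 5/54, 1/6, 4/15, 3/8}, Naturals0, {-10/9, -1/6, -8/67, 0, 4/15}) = {0}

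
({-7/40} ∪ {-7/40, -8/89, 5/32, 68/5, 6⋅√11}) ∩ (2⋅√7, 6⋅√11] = {68/5, 6⋅√11}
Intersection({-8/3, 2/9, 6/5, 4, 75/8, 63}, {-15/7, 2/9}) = {2/9}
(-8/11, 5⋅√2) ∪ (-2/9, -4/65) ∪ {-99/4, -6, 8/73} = {-99/4, -6} ∪ (-8/11, 5⋅√2)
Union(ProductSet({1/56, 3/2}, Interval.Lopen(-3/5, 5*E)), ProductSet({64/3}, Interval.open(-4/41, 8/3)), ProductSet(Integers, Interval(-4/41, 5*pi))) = Union(ProductSet({64/3}, Interval.open(-4/41, 8/3)), ProductSet({1/56, 3/2}, Interval.Lopen(-3/5, 5*E)), ProductSet(Integers, Interval(-4/41, 5*pi)))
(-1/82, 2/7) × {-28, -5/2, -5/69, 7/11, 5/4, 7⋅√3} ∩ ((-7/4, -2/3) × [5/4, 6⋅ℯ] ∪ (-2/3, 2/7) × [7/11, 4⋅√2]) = (-1/82, 2/7) × {7/11, 5/4}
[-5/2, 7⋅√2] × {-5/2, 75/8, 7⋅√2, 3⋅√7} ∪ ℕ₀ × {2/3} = (ℕ₀ × {2/3}) ∪ ([-5/2, 7⋅√2] × {-5/2, 75/8, 7⋅√2, 3⋅√7})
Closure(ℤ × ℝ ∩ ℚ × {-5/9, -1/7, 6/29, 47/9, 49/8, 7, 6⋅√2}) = ℤ × {-5/9, -1/7, 6/29, 47/9, 49/8, 7, 6⋅√2}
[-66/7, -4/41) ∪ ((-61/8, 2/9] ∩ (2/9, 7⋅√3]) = [-66/7, -4/41)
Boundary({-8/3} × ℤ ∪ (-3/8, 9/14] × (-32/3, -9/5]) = ({-8/3} × ℤ) ∪ ({-3/8, 9/14} × [-32/3, -9/5]) ∪ ([-3/8, 9/14] × {-32/3, -9/5})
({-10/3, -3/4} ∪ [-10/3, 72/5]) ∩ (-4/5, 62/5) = (-4/5, 62/5)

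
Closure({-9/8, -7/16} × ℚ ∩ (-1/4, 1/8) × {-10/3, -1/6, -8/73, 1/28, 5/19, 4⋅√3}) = ∅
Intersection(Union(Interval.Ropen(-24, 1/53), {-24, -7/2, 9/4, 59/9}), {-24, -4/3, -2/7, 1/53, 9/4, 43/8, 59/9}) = {-24, -4/3, -2/7, 9/4, 59/9}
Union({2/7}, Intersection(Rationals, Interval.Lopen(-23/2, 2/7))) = Intersection(Interval.Lopen(-23/2, 2/7), Rationals)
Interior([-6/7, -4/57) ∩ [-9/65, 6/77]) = (-9/65, -4/57)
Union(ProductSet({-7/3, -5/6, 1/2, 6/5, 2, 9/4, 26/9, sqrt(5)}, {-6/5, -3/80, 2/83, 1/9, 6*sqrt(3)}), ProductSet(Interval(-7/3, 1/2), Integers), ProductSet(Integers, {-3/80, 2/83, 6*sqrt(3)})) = Union(ProductSet({-7/3, -5/6, 1/2, 6/5, 2, 9/4, 26/9, sqrt(5)}, {-6/5, -3/80, 2/83, 1/9, 6*sqrt(3)}), ProductSet(Integers, {-3/80, 2/83, 6*sqrt(3)}), ProductSet(Interval(-7/3, 1/2), Integers))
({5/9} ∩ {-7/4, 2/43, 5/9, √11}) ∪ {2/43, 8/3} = {2/43, 5/9, 8/3}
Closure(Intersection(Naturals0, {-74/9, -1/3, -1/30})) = EmptySet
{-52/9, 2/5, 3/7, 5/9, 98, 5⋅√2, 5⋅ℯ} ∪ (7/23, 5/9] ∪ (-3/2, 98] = {-52/9} ∪ (-3/2, 98]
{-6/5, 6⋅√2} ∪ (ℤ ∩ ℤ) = ℤ ∪ {-6/5, 6⋅√2}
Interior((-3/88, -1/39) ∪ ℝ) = (-∞, ∞)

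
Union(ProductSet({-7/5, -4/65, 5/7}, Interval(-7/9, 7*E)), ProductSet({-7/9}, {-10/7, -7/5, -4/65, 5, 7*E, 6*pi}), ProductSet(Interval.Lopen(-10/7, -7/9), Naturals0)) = Union(ProductSet({-7/9}, {-10/7, -7/5, -4/65, 5, 7*E, 6*pi}), ProductSet({-7/5, -4/65, 5/7}, Interval(-7/9, 7*E)), ProductSet(Interval.Lopen(-10/7, -7/9), Naturals0))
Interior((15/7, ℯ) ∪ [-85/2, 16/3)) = (-85/2, 16/3)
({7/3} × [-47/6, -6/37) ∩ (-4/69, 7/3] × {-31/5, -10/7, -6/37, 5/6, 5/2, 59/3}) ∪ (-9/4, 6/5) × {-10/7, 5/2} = ({7/3} × {-31/5, -10/7}) ∪ ((-9/4, 6/5) × {-10/7, 5/2})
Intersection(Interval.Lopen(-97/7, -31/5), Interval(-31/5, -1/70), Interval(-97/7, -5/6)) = {-31/5}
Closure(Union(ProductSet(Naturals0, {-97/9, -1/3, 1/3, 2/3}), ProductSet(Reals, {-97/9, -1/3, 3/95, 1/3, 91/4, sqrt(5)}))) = Union(ProductSet(Naturals0, {-97/9, -1/3, 1/3, 2/3}), ProductSet(Reals, {-97/9, -1/3, 3/95, 1/3, 91/4, sqrt(5)}))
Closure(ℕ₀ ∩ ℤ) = ℕ₀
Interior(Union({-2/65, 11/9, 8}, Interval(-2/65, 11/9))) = Interval.open(-2/65, 11/9)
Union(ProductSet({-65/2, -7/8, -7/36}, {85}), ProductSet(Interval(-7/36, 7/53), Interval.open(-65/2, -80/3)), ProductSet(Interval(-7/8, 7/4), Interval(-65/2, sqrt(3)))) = Union(ProductSet({-65/2, -7/8, -7/36}, {85}), ProductSet(Interval(-7/8, 7/4), Interval(-65/2, sqrt(3))))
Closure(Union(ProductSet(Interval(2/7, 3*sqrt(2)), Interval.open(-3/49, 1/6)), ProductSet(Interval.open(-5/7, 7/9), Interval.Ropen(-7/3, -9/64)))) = Union(ProductSet({-5/7, 7/9}, Interval(-7/3, -9/64)), ProductSet(Interval(-5/7, 7/9), {-7/3, -9/64}), ProductSet(Interval.open(-5/7, 7/9), Interval.Ropen(-7/3, -9/64)), ProductSet(Interval(2/7, 3*sqrt(2)), Interval(-3/49, 1/6)))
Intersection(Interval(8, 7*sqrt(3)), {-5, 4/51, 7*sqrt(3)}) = {7*sqrt(3)}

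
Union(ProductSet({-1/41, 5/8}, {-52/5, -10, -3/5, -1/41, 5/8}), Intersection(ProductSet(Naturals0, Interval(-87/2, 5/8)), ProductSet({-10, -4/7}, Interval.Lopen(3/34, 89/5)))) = ProductSet({-1/41, 5/8}, {-52/5, -10, -3/5, -1/41, 5/8})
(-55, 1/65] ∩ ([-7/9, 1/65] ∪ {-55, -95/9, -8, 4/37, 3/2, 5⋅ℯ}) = {-95/9, -8} ∪ [-7/9, 1/65]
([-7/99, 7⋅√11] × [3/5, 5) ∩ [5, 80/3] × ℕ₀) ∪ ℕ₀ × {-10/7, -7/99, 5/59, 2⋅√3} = (ℕ₀ × {-10/7, -7/99, 5/59, 2⋅√3}) ∪ ([5, 7⋅√11] × {1, 2, 3, 4})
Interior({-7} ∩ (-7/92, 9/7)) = ∅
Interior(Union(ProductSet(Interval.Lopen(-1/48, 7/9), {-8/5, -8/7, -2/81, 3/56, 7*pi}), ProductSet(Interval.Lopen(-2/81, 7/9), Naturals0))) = EmptySet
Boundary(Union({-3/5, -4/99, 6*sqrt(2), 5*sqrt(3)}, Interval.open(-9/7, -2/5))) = {-9/7, -2/5, -4/99, 6*sqrt(2), 5*sqrt(3)}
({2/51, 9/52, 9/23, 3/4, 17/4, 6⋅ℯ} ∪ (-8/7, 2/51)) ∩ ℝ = (-8/7, 2/51] ∪ {9/52, 9/23, 3/4, 17/4, 6⋅ℯ}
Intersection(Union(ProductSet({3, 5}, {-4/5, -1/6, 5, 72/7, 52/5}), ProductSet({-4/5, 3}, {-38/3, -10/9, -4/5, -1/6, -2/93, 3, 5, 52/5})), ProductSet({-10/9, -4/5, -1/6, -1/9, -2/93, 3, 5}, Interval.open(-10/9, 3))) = Union(ProductSet({-4/5, 3}, {-4/5, -1/6, -2/93}), ProductSet({3, 5}, {-4/5, -1/6}))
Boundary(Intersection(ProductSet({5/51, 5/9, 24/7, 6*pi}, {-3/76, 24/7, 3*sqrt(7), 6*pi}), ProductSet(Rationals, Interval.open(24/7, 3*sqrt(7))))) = EmptySet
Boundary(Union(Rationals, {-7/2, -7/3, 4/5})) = Reals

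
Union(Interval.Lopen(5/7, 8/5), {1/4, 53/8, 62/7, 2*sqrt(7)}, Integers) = Union({1/4, 53/8, 62/7, 2*sqrt(7)}, Integers, Interval.Lopen(5/7, 8/5))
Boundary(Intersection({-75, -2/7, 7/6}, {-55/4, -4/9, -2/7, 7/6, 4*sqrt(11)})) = {-2/7, 7/6}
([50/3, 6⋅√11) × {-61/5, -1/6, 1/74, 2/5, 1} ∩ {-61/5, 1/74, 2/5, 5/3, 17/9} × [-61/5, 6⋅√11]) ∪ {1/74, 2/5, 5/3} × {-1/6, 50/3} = {1/74, 2/5, 5/3} × {-1/6, 50/3}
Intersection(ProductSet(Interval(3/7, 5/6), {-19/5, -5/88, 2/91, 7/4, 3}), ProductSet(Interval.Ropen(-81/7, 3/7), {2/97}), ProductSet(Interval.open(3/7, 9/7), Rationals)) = EmptySet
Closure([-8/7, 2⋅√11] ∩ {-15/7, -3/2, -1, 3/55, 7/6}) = {-1, 3/55, 7/6}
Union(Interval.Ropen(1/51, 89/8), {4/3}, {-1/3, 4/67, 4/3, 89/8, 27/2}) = Union({-1/3, 27/2}, Interval(1/51, 89/8))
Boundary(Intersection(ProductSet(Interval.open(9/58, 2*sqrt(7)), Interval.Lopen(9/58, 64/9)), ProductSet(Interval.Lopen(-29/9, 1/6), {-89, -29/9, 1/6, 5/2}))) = ProductSet(Interval(9/58, 1/6), {1/6, 5/2})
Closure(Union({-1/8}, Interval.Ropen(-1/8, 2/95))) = Interval(-1/8, 2/95)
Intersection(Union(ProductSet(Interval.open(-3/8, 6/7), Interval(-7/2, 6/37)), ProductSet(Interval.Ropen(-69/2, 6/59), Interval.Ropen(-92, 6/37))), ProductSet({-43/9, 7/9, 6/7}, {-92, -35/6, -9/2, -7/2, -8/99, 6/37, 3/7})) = Union(ProductSet({-43/9}, {-92, -35/6, -9/2, -7/2, -8/99}), ProductSet({7/9}, {-7/2, -8/99, 6/37}))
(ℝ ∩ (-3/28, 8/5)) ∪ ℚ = ℚ ∪ [-3/28, 8/5]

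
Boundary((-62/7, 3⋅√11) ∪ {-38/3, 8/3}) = {-38/3, -62/7, 3⋅√11}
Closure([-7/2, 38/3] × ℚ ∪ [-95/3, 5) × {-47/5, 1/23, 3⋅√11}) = ([-7/2, 38/3] × ℝ) ∪ ([-95/3, 5] × {-47/5, 1/23, 3⋅√11})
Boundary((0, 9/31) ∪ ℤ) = {9/31} ∪ (ℤ \ (0, 9/31))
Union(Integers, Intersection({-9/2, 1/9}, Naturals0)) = Integers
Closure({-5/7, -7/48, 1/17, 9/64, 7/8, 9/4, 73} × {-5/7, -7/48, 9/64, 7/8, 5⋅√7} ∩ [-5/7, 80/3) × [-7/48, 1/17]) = {-5/7, -7/48, 1/17, 9/64, 7/8, 9/4} × {-7/48}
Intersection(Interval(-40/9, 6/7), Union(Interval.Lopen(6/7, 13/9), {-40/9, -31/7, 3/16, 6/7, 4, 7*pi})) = {-40/9, -31/7, 3/16, 6/7}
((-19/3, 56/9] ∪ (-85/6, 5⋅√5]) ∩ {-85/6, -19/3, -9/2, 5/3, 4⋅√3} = {-19/3, -9/2, 5/3, 4⋅√3}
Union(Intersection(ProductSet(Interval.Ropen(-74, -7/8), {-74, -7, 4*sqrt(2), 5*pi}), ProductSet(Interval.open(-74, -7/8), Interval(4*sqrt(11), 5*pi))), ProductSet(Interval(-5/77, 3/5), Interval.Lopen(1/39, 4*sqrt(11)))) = Union(ProductSet(Interval.open(-74, -7/8), {5*pi}), ProductSet(Interval(-5/77, 3/5), Interval.Lopen(1/39, 4*sqrt(11))))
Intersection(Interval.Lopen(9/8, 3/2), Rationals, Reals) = Intersection(Interval.Lopen(9/8, 3/2), Rationals)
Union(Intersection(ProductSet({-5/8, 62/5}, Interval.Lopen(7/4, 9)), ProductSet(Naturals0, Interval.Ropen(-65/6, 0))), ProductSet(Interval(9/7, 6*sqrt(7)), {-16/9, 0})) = ProductSet(Interval(9/7, 6*sqrt(7)), {-16/9, 0})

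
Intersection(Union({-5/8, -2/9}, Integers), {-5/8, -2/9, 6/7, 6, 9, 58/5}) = {-5/8, -2/9, 6, 9}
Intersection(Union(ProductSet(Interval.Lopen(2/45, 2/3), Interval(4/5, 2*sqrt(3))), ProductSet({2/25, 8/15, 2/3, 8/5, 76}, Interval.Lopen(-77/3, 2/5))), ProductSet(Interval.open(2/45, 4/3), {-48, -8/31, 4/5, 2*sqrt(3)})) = Union(ProductSet({2/25, 8/15, 2/3}, {-8/31}), ProductSet(Interval.Lopen(2/45, 2/3), {4/5, 2*sqrt(3)}))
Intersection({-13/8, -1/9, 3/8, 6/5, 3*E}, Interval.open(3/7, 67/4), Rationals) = {6/5}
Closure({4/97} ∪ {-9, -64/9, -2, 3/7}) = {-9, -64/9, -2, 4/97, 3/7}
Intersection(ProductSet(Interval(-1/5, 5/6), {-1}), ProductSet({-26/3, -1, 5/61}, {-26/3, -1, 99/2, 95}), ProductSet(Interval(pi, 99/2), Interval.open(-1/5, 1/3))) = EmptySet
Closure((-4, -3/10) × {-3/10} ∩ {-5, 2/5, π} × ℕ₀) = ∅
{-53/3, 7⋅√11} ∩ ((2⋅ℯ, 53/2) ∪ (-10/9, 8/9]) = {7⋅√11}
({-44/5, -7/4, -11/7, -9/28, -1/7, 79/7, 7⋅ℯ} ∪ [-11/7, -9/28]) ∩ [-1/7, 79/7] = {-1/7, 79/7}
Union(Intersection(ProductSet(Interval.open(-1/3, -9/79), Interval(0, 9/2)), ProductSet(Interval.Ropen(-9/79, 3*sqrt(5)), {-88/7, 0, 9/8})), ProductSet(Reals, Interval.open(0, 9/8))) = ProductSet(Reals, Interval.open(0, 9/8))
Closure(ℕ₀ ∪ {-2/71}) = {-2/71} ∪ ℕ₀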